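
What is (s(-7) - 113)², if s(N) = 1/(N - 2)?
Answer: 1036324/81 ≈ 12794.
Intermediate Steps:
s(N) = 1/(-2 + N)
(s(-7) - 113)² = (1/(-2 - 7) - 113)² = (1/(-9) - 113)² = (-⅑ - 113)² = (-1018/9)² = 1036324/81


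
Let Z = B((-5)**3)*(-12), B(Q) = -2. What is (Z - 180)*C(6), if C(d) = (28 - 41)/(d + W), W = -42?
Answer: -169/3 ≈ -56.333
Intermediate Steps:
Z = 24 (Z = -2*(-12) = 24)
C(d) = -13/(-42 + d) (C(d) = (28 - 41)/(d - 42) = -13/(-42 + d))
(Z - 180)*C(6) = (24 - 180)*(-13/(-42 + 6)) = -(-2028)/(-36) = -(-2028)*(-1)/36 = -156*13/36 = -169/3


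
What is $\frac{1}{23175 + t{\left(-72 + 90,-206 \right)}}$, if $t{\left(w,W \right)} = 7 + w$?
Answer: $\frac{1}{23200} \approx 4.3103 \cdot 10^{-5}$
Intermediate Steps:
$\frac{1}{23175 + t{\left(-72 + 90,-206 \right)}} = \frac{1}{23175 + \left(7 + \left(-72 + 90\right)\right)} = \frac{1}{23175 + \left(7 + 18\right)} = \frac{1}{23175 + 25} = \frac{1}{23200}$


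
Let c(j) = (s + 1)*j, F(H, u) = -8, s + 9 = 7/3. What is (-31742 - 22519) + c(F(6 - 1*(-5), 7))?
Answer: -162647/3 ≈ -54216.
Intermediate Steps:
s = -20/3 (s = -9 + 7/3 = -20/3 ≈ -6.6667)
c(j) = -17*j/3 (c(j) = (-20/3 + 1)*j = -17*j/3)
(-31742 - 22519) + c(F(6 - 1*(-5), 7)) = (-31742 - 22519) - 17/3*(-8) = -54261 + 136/3 = -162647/3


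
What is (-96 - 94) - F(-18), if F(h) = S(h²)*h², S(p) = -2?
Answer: 458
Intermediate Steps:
F(h) = -2*h²
(-96 - 94) - F(-18) = (-96 - 94) - (-2)*(-18)² = -190 - (-2)*324 = -190 - 1*(-648) = -190 + 648 = 458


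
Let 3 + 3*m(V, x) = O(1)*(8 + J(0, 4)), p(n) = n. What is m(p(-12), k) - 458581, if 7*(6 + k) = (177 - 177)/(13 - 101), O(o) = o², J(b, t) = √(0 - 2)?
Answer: -1375738/3 + I*√2/3 ≈ -4.5858e+5 + 0.4714*I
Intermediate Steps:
J(b, t) = I*√2 (J(b, t) = √(-2) = I*√2)
k = -6 (k = -6 + ((177 - 177)/(13 - 101))/7 = -6 + (0/(-88))/7 = -6 + (0*(-1/88))/7 = -6 + (⅐)*0 = -6 + 0 = -6)
m(V, x) = 5/3 + I*√2/3 (m(V, x) = -1 + (1²*(8 + I*√2))/3 = -1 + (1*(8 + I*√2))/3 = -1 + (8 + I*√2)/3 = -1 + (8/3 + I*√2/3) = 5/3 + I*√2/3)
m(p(-12), k) - 458581 = (5/3 + I*√2/3) - 458581 = -1375738/3 + I*√2/3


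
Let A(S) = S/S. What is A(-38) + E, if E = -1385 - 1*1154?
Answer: -2538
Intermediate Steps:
A(S) = 1
E = -2539 (E = -1385 - 1154 = -2539)
A(-38) + E = 1 - 2539 = -2538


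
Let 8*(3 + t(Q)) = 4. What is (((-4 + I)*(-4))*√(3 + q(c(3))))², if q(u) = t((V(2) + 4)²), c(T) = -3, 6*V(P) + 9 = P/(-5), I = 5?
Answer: 8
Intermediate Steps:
V(P) = -3/2 - P/30 (V(P) = -3/2 + (P/(-5))/6 = -3/2 + (P*(-⅕))/6 = -3/2 + (-P/5)/6 = -3/2 - P/30)
t(Q) = -5/2 (t(Q) = -3 + (⅛)*4 = -3 + ½ = -5/2)
q(u) = -5/2
(((-4 + I)*(-4))*√(3 + q(c(3))))² = (((-4 + 5)*(-4))*√(3 - 5/2))² = ((1*(-4))*√(½))² = (-2*√2)² = 8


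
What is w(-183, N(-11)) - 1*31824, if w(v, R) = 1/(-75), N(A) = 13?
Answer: -2386801/75 ≈ -31824.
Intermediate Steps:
w(v, R) = -1/75
w(-183, N(-11)) - 1*31824 = -1/75 - 1*31824 = -1/75 - 31824 = -2386801/75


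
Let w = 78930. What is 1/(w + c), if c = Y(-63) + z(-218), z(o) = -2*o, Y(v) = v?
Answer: 1/79303 ≈ 1.2610e-5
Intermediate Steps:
c = 373 (c = -63 - 2*(-218) = -63 + 436 = 373)
1/(w + c) = 1/(78930 + 373) = 1/79303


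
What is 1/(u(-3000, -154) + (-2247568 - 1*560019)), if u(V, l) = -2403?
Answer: -1/2809990 ≈ -3.5587e-7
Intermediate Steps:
1/(u(-3000, -154) + (-2247568 - 1*560019)) = 1/(-2403 + (-2247568 - 1*560019)) = 1/(-2403 + (-2247568 - 560019)) = 1/(-2403 - 2807587) = 1/(-2809990) = -1/2809990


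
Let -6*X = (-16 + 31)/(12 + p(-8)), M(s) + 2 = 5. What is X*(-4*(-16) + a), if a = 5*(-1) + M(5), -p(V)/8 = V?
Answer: -155/76 ≈ -2.0395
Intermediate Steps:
p(V) = -8*V
M(s) = 3 (M(s) = -2 + 5 = 3)
X = -5/152 (X = -(-16 + 31)/(6*(12 - 8*(-8))) = -5/(2*(12 + 64)) = -5/(2*76) = -⅙*15/76 = -5/152 ≈ -0.032895)
a = -2 (a = 5*(-1) + 3 = -5 + 3 = -2)
X*(-4*(-16) + a) = -5*(-4*(-16) - 2)/152 = -5*(64 - 2)/152 = -5/152*62 = -155/76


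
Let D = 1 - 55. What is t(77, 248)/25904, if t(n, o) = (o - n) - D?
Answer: 225/25904 ≈ 0.0086859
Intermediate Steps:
D = -54
t(n, o) = 54 + o - n (t(n, o) = (o - n) - 1*(-54) = (o - n) + 54 = 54 + o - n)
t(77, 248)/25904 = (54 + 248 - 1*77)/25904 = (54 + 248 - 77)*(1/25904) = 225*(1/25904) = 225/25904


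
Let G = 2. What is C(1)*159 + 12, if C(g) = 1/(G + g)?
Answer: 65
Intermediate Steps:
C(g) = 1/(2 + g)
C(1)*159 + 12 = 159/(2 + 1) + 12 = 159/3 + 12 = (⅓)*159 + 12 = 53 + 12 = 65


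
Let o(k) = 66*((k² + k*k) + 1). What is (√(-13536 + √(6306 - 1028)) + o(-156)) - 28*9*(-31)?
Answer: 3220230 + √(-13536 + √5278) ≈ 3.2202e+6 + 116.03*I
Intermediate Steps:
o(k) = 66 + 132*k² (o(k) = 66*((k² + k²) + 1) = 66*(2*k² + 1) = 66*(1 + 2*k²) = 66 + 132*k²)
(√(-13536 + √(6306 - 1028)) + o(-156)) - 28*9*(-31) = (√(-13536 + √(6306 - 1028)) + (66 + 132*(-156)²)) - 28*9*(-31) = (√(-13536 + √5278) + (66 + 132*24336)) - 252*(-31) = (√(-13536 + √5278) + (66 + 3212352)) + 7812 = (√(-13536 + √5278) + 3212418) + 7812 = (3212418 + √(-13536 + √5278)) + 7812 = 3220230 + √(-13536 + √5278)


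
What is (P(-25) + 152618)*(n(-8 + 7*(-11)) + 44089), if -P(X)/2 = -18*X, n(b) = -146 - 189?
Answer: 6638269372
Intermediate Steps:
n(b) = -335
P(X) = 36*X (P(X) = -(-36)*X = 36*X)
(P(-25) + 152618)*(n(-8 + 7*(-11)) + 44089) = (36*(-25) + 152618)*(-335 + 44089) = (-900 + 152618)*43754 = 151718*43754 = 6638269372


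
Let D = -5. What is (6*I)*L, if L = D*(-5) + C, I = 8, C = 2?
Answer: 1296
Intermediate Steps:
L = 27 (L = -5*(-5) + 2 = 25 + 2 = 27)
(6*I)*L = (6*8)*27 = 48*27 = 1296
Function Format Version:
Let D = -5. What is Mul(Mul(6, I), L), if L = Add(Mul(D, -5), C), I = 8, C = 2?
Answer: 1296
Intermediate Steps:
L = 27 (L = Add(Mul(-5, -5), 2) = Add(25, 2) = 27)
Mul(Mul(6, I), L) = Mul(Mul(6, 8), 27) = Mul(48, 27) = 1296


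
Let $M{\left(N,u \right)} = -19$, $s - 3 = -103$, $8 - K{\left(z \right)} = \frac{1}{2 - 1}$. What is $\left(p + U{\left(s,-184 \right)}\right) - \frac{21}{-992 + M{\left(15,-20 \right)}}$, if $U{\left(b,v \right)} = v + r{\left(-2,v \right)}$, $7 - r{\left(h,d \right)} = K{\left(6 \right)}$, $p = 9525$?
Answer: $\frac{3147924}{337} \approx 9341.0$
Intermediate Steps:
$K{\left(z \right)} = 7$ ($K{\left(z \right)} = 8 - \frac{1}{2 - 1} = 8 - 1^{-1} = 8 - 1 = 7$)
$s = -100$ ($s = 3 - 103 = -100$)
$r{\left(h,d \right)} = 0$ ($r{\left(h,d \right)} = 7 - 7 = 0$)
$U{\left(b,v \right)} = v$ ($U{\left(b,v \right)} = v + 0 = v$)
$\left(p + U{\left(s,-184 \right)}\right) - \frac{21}{-992 + M{\left(15,-20 \right)}} = \left(9525 - 184\right) - \frac{21}{-992 - 19} = 9341 - \frac{21}{-1011} = 9341 - - \frac{7}{337} = 9341 + \frac{7}{337} = \frac{3147924}{337}$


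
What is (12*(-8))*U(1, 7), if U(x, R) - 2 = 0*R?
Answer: -192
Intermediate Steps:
U(x, R) = 2 (U(x, R) = 2 + 0*R = 2 + 0 = 2)
(12*(-8))*U(1, 7) = (12*(-8))*2 = -96*2 = -192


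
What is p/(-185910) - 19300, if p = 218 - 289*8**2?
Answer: -1794022361/92955 ≈ -19300.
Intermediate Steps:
p = -18278 (p = 218 - 289*64 = 218 - 18496 = -18278)
p/(-185910) - 19300 = -18278/(-185910) - 19300 = -18278*(-1/185910) - 19300 = 9139/92955 - 19300 = -1794022361/92955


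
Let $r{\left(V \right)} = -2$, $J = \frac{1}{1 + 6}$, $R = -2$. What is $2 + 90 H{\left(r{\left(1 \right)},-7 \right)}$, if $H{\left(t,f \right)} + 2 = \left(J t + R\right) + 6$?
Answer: $\frac{1094}{7} \approx 156.29$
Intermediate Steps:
$J = \frac{1}{7} \approx 0.14286$
$H{\left(t,f \right)} = 2 + \frac{t}{7}$ ($H{\left(t,f \right)} = -2 + \left(\left(\frac{t}{7} - 2\right) + 6\right) = -2 + \left(\left(-2 + \frac{t}{7}\right) + 6\right) = -2 + \left(4 + \frac{t}{7}\right) = 2 + \frac{t}{7}$)
$2 + 90 H{\left(r{\left(1 \right)},-7 \right)} = 2 + 90 \left(2 + \frac{1}{7} \left(-2\right)\right) = 2 + 90 \left(2 - \frac{2}{7}\right) = 2 + 90 \cdot \frac{12}{7} = 2 + \frac{1080}{7} = \frac{1094}{7}$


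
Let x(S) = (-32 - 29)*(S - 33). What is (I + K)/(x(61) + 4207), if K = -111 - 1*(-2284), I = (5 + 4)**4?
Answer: 8734/2499 ≈ 3.4950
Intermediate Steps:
x(S) = 2013 - 61*S (x(S) = -61*(-33 + S) = 2013 - 61*S)
I = 6561 (I = 9**4 = 6561)
K = 2173 (K = -111 + 2284 = 2173)
(I + K)/(x(61) + 4207) = (6561 + 2173)/((2013 - 61*61) + 4207) = 8734/((2013 - 3721) + 4207) = 8734/(-1708 + 4207) = 8734/2499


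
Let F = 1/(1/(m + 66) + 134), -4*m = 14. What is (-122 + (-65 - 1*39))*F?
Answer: -14125/8376 ≈ -1.6864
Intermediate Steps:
m = -7/2 (m = -¼*14 = -7/2 ≈ -3.5000)
F = 125/16752 (F = 1/(1/(-7/2 + 66) + 134) = 1/(1/(125/2) + 134) = 1/(2/125 + 134) = 1/(16752/125) = 125/16752 ≈ 0.0074618)
(-122 + (-65 - 1*39))*F = (-122 + (-65 - 1*39))*(125/16752) = (-122 + (-65 - 39))*(125/16752) = (-122 - 104)*(125/16752) = -226*125/16752 = -14125/8376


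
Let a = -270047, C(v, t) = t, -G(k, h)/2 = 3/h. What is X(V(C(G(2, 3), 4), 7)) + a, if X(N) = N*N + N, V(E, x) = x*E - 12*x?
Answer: -266967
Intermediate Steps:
G(k, h) = -6/h
V(E, x) = -12*x + E*x (V(E, x) = E*x - 12*x = -12*x + E*x)
X(N) = N + N² (X(N) = N² + N = N + N²)
X(V(C(G(2, 3), 4), 7)) + a = (7*(-12 + 4))*(1 + 7*(-12 + 4)) - 270047 = (7*(-8))*(1 + 7*(-8)) - 270047 = -56*(1 - 56) - 270047 = -56*(-55) - 270047 = 3080 - 270047 = -266967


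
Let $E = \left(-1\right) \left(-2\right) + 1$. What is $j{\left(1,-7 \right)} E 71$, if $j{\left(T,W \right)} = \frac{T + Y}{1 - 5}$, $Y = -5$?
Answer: $213$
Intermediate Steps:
$j{\left(T,W \right)} = \frac{5}{4} - \frac{T}{4}$ ($j{\left(T,W \right)} = \frac{T - 5}{1 - 5} = \frac{-5 + T}{-4} = \left(-5 + T\right) \left(- \frac{1}{4}\right) = \frac{5}{4} - \frac{T}{4}$)
$E = 3$ ($E = 2 + 1 = 3$)
$j{\left(1,-7 \right)} E 71 = \left(\frac{5}{4} - \frac{1}{4}\right) 3 \cdot 71 = 1 \cdot 3 \cdot 71 = 3 \cdot 71 = 213$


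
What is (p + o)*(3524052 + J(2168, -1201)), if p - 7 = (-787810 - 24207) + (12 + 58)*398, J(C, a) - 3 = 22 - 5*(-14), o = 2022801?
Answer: 4365188205697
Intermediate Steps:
J(C, a) = 95 (J(C, a) = 3 + (22 - 5*(-14)) = 3 + (22 + 70) = 3 + 92 = 95)
p = -784150 (p = 7 + ((-787810 - 24207) + (12 + 58)*398) = 7 + (-812017 + 70*398) = 7 + (-812017 + 27860) = 7 - 784157 = -784150)
(p + o)*(3524052 + J(2168, -1201)) = (-784150 + 2022801)*(3524052 + 95) = 1238651*3524147 = 4365188205697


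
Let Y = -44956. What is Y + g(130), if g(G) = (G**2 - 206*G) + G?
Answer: -54706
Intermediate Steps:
g(G) = G**2 - 205*G
Y + g(130) = -44956 + 130*(-205 + 130) = -44956 + 130*(-75) = -44956 - 9750 = -54706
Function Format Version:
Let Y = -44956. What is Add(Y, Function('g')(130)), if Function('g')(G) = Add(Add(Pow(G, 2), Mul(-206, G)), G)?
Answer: -54706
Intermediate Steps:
Function('g')(G) = Add(Pow(G, 2), Mul(-205, G))
Add(Y, Function('g')(130)) = Add(-44956, Mul(130, Add(-205, 130))) = Add(-44956, Mul(130, -75)) = Add(-44956, -9750) = -54706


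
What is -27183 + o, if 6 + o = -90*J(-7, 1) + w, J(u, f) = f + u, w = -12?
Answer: -26661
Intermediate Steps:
o = 522 (o = -6 + (-90*(1 - 7) - 12) = -6 + (-90*(-6) - 12) = -6 + (540 - 12) = -6 + 528 = 522)
-27183 + o = -27183 + 522 = -26661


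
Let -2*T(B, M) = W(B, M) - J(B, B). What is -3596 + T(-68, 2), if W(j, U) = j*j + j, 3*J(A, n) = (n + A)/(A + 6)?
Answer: -546248/93 ≈ -5873.6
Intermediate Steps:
J(A, n) = (A + n)/(3*(6 + A)) (J(A, n) = ((n + A)/(A + 6))/3 = ((A + n)/(6 + A))/3 = (A + n)/(3*(6 + A)))
W(j, U) = j + j² (W(j, U) = j² + j = j + j²)
T(B, M) = -B*(1 + B)/2 + B/(3*(6 + B)) (T(B, M) = -(B*(1 + B) - (B + B)/(3*(6 + B)))/2 = -(B*(1 + B) - 2*B/(3*(6 + B)))/2 = -B*(1 + B)/2 + B/(3*(6 + B)))
-3596 + T(-68, 2) = -3596 + (⅙)*(-68)*(2 - 3*(1 - 68)*(6 - 68))/(6 - 68) = -3596 + (⅙)*(-68)*(2 - 3*(-67)*(-62))/(-62) = -3596 + (⅙)*(-68)*(-1/62)*(2 - 12462) = -3596 + (⅙)*(-68)*(-1/62)*(-12460) = -3596 - 211820/93 = -546248/93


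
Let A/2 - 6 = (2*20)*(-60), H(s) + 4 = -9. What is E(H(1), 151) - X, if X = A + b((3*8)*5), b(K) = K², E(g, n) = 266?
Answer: -9346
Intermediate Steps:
H(s) = -13 (H(s) = -4 - 9 = -13)
A = -4788 (A = 12 + 2*((2*20)*(-60)) = 12 + 2*(40*(-60)) = 12 + 2*(-2400) = 12 - 4800 = -4788)
X = 9612 (X = -4788 + ((3*8)*5)² = -4788 + (24*5)² = -4788 + 120² = -4788 + 14400 = 9612)
E(H(1), 151) - X = 266 - 1*9612 = 266 - 9612 = -9346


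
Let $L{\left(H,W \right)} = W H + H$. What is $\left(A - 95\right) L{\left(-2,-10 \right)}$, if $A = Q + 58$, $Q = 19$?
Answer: $-324$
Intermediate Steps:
$A = 77$ ($A = 19 + 58 = 77$)
$L{\left(H,W \right)} = H + H W$ ($L{\left(H,W \right)} = H W + H = H + H W$)
$\left(A - 95\right) L{\left(-2,-10 \right)} = \left(77 - 95\right) \left(- 2 \left(1 - 10\right)\right) = - 18 \left(\left(-2\right) \left(-9\right)\right) = \left(-18\right) 18 = -324$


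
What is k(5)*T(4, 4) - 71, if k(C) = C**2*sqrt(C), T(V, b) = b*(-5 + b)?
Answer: -71 - 100*sqrt(5) ≈ -294.61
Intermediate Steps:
k(C) = C**(5/2)
k(5)*T(4, 4) - 71 = 5**(5/2)*(4*(-5 + 4)) - 71 = (25*sqrt(5))*(4*(-1)) - 71 = (25*sqrt(5))*(-4) - 71 = -100*sqrt(5) - 71 = -71 - 100*sqrt(5)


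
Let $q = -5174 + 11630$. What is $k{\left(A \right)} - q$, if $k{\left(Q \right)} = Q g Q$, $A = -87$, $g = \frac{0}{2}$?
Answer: $-6456$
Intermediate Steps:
$g = 0$ ($g = 0 \cdot \frac{1}{2} = 0$)
$k{\left(Q \right)} = 0$ ($k{\left(Q \right)} = Q 0 Q = 0 Q = 0$)
$q = 6456$
$k{\left(A \right)} - q = 0 - 6456 = -6456$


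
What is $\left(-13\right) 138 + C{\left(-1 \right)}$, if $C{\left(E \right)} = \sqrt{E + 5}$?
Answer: $-1792$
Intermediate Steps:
$C{\left(E \right)} = \sqrt{5 + E}$
$\left(-13\right) 138 + C{\left(-1 \right)} = \left(-13\right) 138 + \sqrt{5 - 1} = -1794 + \sqrt{4} = -1794 + 2 = -1792$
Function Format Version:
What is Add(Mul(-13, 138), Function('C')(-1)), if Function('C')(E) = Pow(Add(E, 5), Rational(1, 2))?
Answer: -1792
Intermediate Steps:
Function('C')(E) = Pow(Add(5, E), Rational(1, 2))
Add(Mul(-13, 138), Function('C')(-1)) = Add(Mul(-13, 138), Pow(Add(5, -1), Rational(1, 2))) = Add(-1794, Pow(4, Rational(1, 2))) = Add(-1794, 2) = -1792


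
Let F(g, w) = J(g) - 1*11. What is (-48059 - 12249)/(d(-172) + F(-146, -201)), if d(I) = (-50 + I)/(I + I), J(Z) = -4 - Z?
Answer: -10372976/22643 ≈ -458.11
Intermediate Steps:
d(I) = (-50 + I)/(2*I) (d(I) = (-50 + I)/((2*I)) = (-50 + I)*(1/(2*I)) = (-50 + I)/(2*I))
F(g, w) = -15 - g (F(g, w) = (-4 - g) - 1*11 = (-4 - g) - 11 = -15 - g)
(-48059 - 12249)/(d(-172) + F(-146, -201)) = (-48059 - 12249)/((½)*(-50 - 172)/(-172) + (-15 - 1*(-146))) = -60308/((½)*(-1/172)*(-222) + (-15 + 146)) = -60308/(111/172 + 131) = -60308/22643/172 = -60308*172/22643 = -10372976/22643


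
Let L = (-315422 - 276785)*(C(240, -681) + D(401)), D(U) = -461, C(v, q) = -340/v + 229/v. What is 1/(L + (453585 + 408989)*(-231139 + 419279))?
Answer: 80/13004636294619 ≈ 6.1516e-12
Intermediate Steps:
C(v, q) = -111/v
L = 21862505819/80 (L = (-315422 - 276785)*(-111/240 - 461) = -592207*(-111*1/240 - 461) = -592207*(-37/80 - 461) = -592207*(-36917/80) = 21862505819/80 ≈ 2.7328e+8)
1/(L + (453585 + 408989)*(-231139 + 419279)) = 1/(21862505819/80 + (453585 + 408989)*(-231139 + 419279)) = 1/(21862505819/80 + 862574*188140) = 1/(21862505819/80 + 162284672360) = 1/(13004636294619/80) = 80/13004636294619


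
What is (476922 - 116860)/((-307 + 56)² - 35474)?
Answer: 360062/27527 ≈ 13.080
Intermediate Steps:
(476922 - 116860)/((-307 + 56)² - 35474) = 360062/((-251)² - 35474) = 360062/(63001 - 35474) = 360062/27527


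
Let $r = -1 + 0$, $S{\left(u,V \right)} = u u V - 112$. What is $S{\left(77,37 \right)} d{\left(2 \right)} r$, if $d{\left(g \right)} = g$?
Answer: $-438522$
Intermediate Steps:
$S{\left(u,V \right)} = -112 + V u^{2}$ ($S{\left(u,V \right)} = u^{2} V - 112 = V u^{2} - 112 = -112 + V u^{2}$)
$r = -1$
$S{\left(77,37 \right)} d{\left(2 \right)} r = \left(-112 + 37 \cdot 77^{2}\right) 2 \left(-1\right) = \left(-112 + 37 \cdot 5929\right) \left(-2\right) = \left(-112 + 219373\right) \left(-2\right) = 219261 \left(-2\right) = -438522$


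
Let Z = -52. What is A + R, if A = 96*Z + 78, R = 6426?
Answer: 1512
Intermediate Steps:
A = -4914 (A = 96*(-52) + 78 = -4992 + 78 = -4914)
A + R = -4914 + 6426 = 1512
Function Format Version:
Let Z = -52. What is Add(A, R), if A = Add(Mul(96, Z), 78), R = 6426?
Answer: 1512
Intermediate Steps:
A = -4914 (A = Add(Mul(96, -52), 78) = Add(-4992, 78) = -4914)
Add(A, R) = Add(-4914, 6426) = 1512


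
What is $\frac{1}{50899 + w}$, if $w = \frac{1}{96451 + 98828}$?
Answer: $\frac{195279}{9939505822} \approx 1.9647 \cdot 10^{-5}$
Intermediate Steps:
$w = \frac{1}{195279} \approx 5.1209 \cdot 10^{-6}$
$\frac{1}{50899 + w} = \frac{1}{50899 + \frac{1}{195279}} = \frac{1}{\frac{9939505822}{195279}} = \frac{195279}{9939505822}$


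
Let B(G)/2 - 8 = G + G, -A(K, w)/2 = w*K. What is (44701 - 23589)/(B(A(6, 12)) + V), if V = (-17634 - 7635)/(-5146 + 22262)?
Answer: -361352992/9610229 ≈ -37.601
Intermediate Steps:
A(K, w) = -2*K*w (A(K, w) = -2*w*K = -2*K*w)
B(G) = 16 + 4*G (B(G) = 16 + 2*(G + G) = 16 + 2*(2*G) = 16 + 4*G)
V = -25269/17116 ≈ -1.4763
(44701 - 23589)/(B(A(6, 12)) + V) = (44701 - 23589)/((16 + 4*(-2*6*12)) - 25269/17116) = 21112/((16 + 4*(-144)) - 25269/17116) = 21112/((16 - 576) - 25269/17116) = 21112/(-560 - 25269/17116) = 21112/(-9610229/17116) = 21112*(-17116/9610229) = -361352992/9610229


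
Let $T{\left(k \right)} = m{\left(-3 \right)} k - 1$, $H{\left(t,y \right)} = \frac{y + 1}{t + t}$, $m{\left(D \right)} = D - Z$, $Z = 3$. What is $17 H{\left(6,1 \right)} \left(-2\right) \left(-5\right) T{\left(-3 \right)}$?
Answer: $\frac{1445}{3} \approx 481.67$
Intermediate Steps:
$m{\left(D \right)} = -3 + D$ ($m{\left(D \right)} = D - 3 = -3 + D$)
$H{\left(t,y \right)} = \frac{1 + y}{2 t}$
$T{\left(k \right)} = -1 - 6 k$ ($T{\left(k \right)} = \left(-3 - 3\right) k - 1 = - 6 k - 1 = -1 - 6 k$)
$17 H{\left(6,1 \right)} \left(-2\right) \left(-5\right) T{\left(-3 \right)} = 17 \frac{1 + 1}{2 \cdot 6} \left(-2\right) \left(-5\right) \left(-1 - -18\right) = 17 \cdot \frac{1}{2} \cdot \frac{1}{6} \cdot 2 \left(-2\right) \left(-5\right) \left(-1 + 18\right) = 17 \cdot \frac{1}{6} \left(-2\right) \left(-5\right) 17 = 17 \left(\left(- \frac{1}{3}\right) \left(-5\right)\right) 17 = 17 \cdot \frac{5}{3} \cdot 17 = \frac{85}{3} \cdot 17 = \frac{1445}{3}$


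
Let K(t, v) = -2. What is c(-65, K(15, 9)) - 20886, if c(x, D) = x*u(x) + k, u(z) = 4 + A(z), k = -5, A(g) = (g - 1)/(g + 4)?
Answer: -1294501/61 ≈ -21221.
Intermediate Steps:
A(g) = (-1 + g)/(4 + g)
u(z) = 4 + (-1 + z)/(4 + z)
c(x, D) = -5 + 5*x*(3 + x)/(4 + x) (c(x, D) = x*(5*(3 + x)/(4 + x)) - 5 = 5*x*(3 + x)/(4 + x) - 5 = -5 + 5*x*(3 + x)/(4 + x))
c(-65, K(15, 9)) - 20886 = 5*(-4 + (-65)² + 2*(-65))/(4 - 65) - 20886 = 5*(-4 + 4225 - 130)/(-61) - 20886 = 5*(-1/61)*4091 - 20886 = -20455/61 - 20886 = -1294501/61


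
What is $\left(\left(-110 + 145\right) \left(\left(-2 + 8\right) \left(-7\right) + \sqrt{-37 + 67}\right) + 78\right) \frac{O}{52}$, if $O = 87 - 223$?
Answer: $\frac{47328}{13} - \frac{1190 \sqrt{30}}{13} \approx 3139.2$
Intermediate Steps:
$O = -136$
$\left(\left(-110 + 145\right) \left(\left(-2 + 8\right) \left(-7\right) + \sqrt{-37 + 67}\right) + 78\right) \frac{O}{52} = \left(\left(-110 + 145\right) \left(\left(-2 + 8\right) \left(-7\right) + \sqrt{-37 + 67}\right) + 78\right) \left(- \frac{136}{52}\right) = \left(35 \left(6 \left(-7\right) + \sqrt{30}\right) + 78\right) \left(\left(-136\right) \frac{1}{52}\right) = \left(35 \left(-42 + \sqrt{30}\right) + 78\right) \left(- \frac{34}{13}\right) = \left(\left(-1470 + 35 \sqrt{30}\right) + 78\right) \left(- \frac{34}{13}\right) = \left(-1392 + 35 \sqrt{30}\right) \left(- \frac{34}{13}\right) = \frac{47328}{13} - \frac{1190 \sqrt{30}}{13}$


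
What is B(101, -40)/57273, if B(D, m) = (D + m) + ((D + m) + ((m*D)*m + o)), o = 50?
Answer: 3172/1123 ≈ 2.8246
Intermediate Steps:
B(D, m) = 50 + 2*D + 2*m + D*m² (B(D, m) = (D + m) + ((D + m) + ((m*D)*m + 50)) = (D + m) + ((D + m) + ((D*m)*m + 50)) = (D + m) + ((D + m) + (D*m² + 50)) = (D + m) + ((D + m) + (50 + D*m²)) = (D + m) + (50 + D + m + D*m²) = 50 + 2*D + 2*m + D*m²)
B(101, -40)/57273 = (50 + 2*101 + 2*(-40) + 101*(-40)²)/57273 = (50 + 202 - 80 + 101*1600)*(1/57273) = (50 + 202 - 80 + 161600)*(1/57273) = 161772*(1/57273) = 3172/1123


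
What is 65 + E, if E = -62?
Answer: 3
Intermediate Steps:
65 + E = 65 - 62 = 3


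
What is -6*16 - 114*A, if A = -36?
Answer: 4008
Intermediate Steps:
-6*16 - 114*A = -6*16 - 114*(-36) = -96 + 4104 = 4008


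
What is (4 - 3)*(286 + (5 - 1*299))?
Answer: -8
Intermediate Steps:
(4 - 3)*(286 + (5 - 1*299)) = 1*(286 + (5 - 299)) = 1*(286 - 294) = 1*(-8) = -8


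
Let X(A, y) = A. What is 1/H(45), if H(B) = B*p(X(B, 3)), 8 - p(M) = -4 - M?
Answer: 1/2565 ≈ 0.00038986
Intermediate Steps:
p(M) = 12 + M (p(M) = 8 - (-4 - M) = 8 + (4 + M) = 12 + M)
H(B) = B*(12 + B)
1/H(45) = 1/(45*(12 + 45)) = 1/(45*57) = 1/2565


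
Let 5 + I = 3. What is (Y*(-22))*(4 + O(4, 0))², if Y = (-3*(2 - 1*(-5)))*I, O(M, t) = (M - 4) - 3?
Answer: -924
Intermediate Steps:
I = -2 (I = -5 + 3 = -2)
O(M, t) = -7 + M (O(M, t) = (-4 + M) - 3 = -7 + M)
Y = 42 (Y = -3*(2 - 1*(-5))*(-2) = -3*(2 + 5)*(-2) = -3*7*(-2) = -21*(-2) = 42)
(Y*(-22))*(4 + O(4, 0))² = (42*(-22))*(4 + (-7 + 4))² = -924*(4 - 3)² = -924*1² = -924*1 = -924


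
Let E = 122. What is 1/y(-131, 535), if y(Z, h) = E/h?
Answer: 535/122 ≈ 4.3852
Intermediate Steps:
y(Z, h) = 122/h
1/y(-131, 535) = 1/(122/535) = 535/122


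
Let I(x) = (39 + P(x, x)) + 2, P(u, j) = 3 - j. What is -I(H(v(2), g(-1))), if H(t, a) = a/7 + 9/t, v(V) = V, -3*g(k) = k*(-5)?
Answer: -1669/42 ≈ -39.738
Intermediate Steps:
g(k) = 5*k/3 (g(k) = -k*(-5)/3 = -(-5)*k/3 = 5*k/3)
H(t, a) = 9/t + a/7 (H(t, a) = a*(⅐) + 9/t = a/7 + 9/t = 9/t + a/7)
I(x) = 44 - x (I(x) = (39 + (3 - x)) + 2 = (42 - x) + 2 = 44 - x)
-I(H(v(2), g(-1))) = -(44 - (9/2 + ((5/3)*(-1))/7)) = -(44 - (9*(½) + (⅐)*(-5/3))) = -(44 - (9/2 - 5/21)) = -(44 - 1*179/42) = -(44 - 179/42) = -1*1669/42 = -1669/42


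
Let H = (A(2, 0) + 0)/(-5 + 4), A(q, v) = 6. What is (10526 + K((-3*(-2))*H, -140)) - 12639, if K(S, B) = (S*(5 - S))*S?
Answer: 51023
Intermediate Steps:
H = -6 (H = (6 + 0)/(-5 + 4) = 6/(-1) = 6*(-1) = -6)
K(S, B) = S²*(5 - S)
(10526 + K((-3*(-2))*H, -140)) - 12639 = (10526 + (-3*(-2)*(-6))²*(5 - (-3*(-2))*(-6))) - 12639 = (10526 + (6*(-6))²*(5 - 6*(-6))) - 12639 = (10526 + (-36)²*(5 - 1*(-36))) - 12639 = (10526 + 1296*(5 + 36)) - 12639 = (10526 + 1296*41) - 12639 = (10526 + 53136) - 12639 = 63662 - 12639 = 51023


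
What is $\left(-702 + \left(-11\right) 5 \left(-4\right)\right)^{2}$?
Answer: $232324$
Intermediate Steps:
$\left(-702 + \left(-11\right) 5 \left(-4\right)\right)^{2} = \left(-702 - -220\right)^{2} = \left(-702 + 220\right)^{2} = \left(-482\right)^{2} = 232324$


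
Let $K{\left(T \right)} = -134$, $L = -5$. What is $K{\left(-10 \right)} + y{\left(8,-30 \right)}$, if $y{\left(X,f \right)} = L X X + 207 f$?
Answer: $-6664$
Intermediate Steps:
$y{\left(X,f \right)} = - 5 X^{2} + 207 f$ ($y{\left(X,f \right)} = - 5 X X + 207 f = - 5 X^{2} + 207 f$)
$K{\left(-10 \right)} + y{\left(8,-30 \right)} = -134 - \left(6210 + 5 \cdot 8^{2}\right) = -134 - 6530 = -6664$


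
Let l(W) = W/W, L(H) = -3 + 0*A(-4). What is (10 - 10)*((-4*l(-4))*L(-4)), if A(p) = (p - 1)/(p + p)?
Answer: 0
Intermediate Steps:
A(p) = (-1 + p)/(2*p) (A(p) = (-1 + p)/((2*p)) = (-1 + p)*(1/(2*p)) = (-1 + p)/(2*p))
L(H) = -3 (L(H) = -3 + 0*((½)*(-1 - 4)/(-4)) = -3 + 0*((½)*(-¼)*(-5)) = -3 + 0*(5/8) = -3 + 0 = -3)
l(W) = 1
(10 - 10)*((-4*l(-4))*L(-4)) = (10 - 10)*(-4*1*(-3)) = 0*(-4*(-3)) = 0*12 = 0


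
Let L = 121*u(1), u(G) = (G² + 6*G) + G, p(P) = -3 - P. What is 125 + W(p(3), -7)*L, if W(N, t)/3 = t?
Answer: -20203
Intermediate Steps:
W(N, t) = 3*t
u(G) = G² + 7*G
L = 968 (L = 121*(1*(7 + 1)) = 121*(1*8) = 121*8 = 968)
125 + W(p(3), -7)*L = 125 + (3*(-7))*968 = 125 - 21*968 = 125 - 20328 = -20203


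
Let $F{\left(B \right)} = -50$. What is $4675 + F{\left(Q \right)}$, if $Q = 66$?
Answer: $4625$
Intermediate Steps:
$4675 + F{\left(Q \right)} = 4675 - 50 = 4625$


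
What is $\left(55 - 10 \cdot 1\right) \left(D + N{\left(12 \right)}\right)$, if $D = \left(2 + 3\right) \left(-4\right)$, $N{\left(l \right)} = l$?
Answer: $-360$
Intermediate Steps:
$D = -20$ ($D = 5 \left(-4\right) = -20$)
$\left(55 - 10 \cdot 1\right) \left(D + N{\left(12 \right)}\right) = \left(55 - 10 \cdot 1\right) \left(-20 + 12\right) = \left(55 - 10\right) \left(-8\right) = 45 \left(-8\right) = -360$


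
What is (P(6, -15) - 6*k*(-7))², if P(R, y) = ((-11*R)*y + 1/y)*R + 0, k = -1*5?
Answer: 820707904/25 ≈ 3.2828e+7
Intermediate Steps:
k = -5
P(R, y) = R*(1/y - 11*R*y) (P(R, y) = (-11*R*y + 1/y)*R + 0 = (1/y - 11*R*y)*R + 0 = R*(1/y - 11*R*y) + 0 = R*(1/y - 11*R*y))
(P(6, -15) - 6*k*(-7))² = ((6/(-15) - 11*(-15)*6²) - 6*(-5)*(-7))² = ((6*(-1/15) - 11*(-15)*36) + 30*(-7))² = ((-⅖ + 5940) - 210)² = (29698/5 - 210)² = (28648/5)² = 820707904/25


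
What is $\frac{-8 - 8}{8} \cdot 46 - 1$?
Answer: $-93$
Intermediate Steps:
$\frac{-8 - 8}{8} \cdot 46 - 1 = \left(-16\right) \frac{1}{8} \cdot 46 - 1 = \left(-2\right) 46 - 1 = -92 - 1 = -93$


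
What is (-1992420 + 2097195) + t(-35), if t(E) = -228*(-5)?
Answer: 105915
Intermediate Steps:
t(E) = 1140
(-1992420 + 2097195) + t(-35) = (-1992420 + 2097195) + 1140 = 104775 + 1140 = 105915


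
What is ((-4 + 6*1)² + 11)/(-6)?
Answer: -5/2 ≈ -2.5000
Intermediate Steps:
((-4 + 6*1)² + 11)/(-6) = -((-4 + 6)² + 11)/6 = -(2² + 11)/6 = -(4 + 11)/6 = -⅙*15 = -5/2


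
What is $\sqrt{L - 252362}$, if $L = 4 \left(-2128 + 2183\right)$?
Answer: $i \sqrt{252142} \approx 502.14 i$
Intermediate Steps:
$L = 220$ ($L = 4 \cdot 55 = 220$)
$\sqrt{L - 252362} = \sqrt{220 - 252362} = \sqrt{-252142} = i \sqrt{252142}$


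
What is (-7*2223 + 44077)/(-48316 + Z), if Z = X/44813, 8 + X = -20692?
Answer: -319471877/541301402 ≈ -0.59019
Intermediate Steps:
X = -20700 (X = -8 - 20692 = -20700)
Z = -20700/44813 ≈ -0.46192
(-7*2223 + 44077)/(-48316 + Z) = (-7*2223 + 44077)/(-48316 - 20700/44813) = (-15561 + 44077)/(-2165205608/44813) = 28516*(-44813/2165205608) = -319471877/541301402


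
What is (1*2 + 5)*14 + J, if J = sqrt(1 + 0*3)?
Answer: 99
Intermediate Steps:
J = 1 (J = sqrt(1 + 0) = sqrt(1) = 1)
(1*2 + 5)*14 + J = (1*2 + 5)*14 + 1 = (2 + 5)*14 + 1 = 7*14 + 1 = 98 + 1 = 99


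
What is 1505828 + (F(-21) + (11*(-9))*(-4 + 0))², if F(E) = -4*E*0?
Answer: 1662644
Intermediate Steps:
F(E) = 0
1505828 + (F(-21) + (11*(-9))*(-4 + 0))² = 1505828 + (0 + (11*(-9))*(-4 + 0))² = 1505828 + (0 - 99*(-4))² = 1505828 + (0 + 396)² = 1505828 + 396² = 1505828 + 156816 = 1662644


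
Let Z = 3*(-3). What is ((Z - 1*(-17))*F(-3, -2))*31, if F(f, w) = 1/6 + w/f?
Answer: 620/3 ≈ 206.67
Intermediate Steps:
Z = -9
F(f, w) = ⅙ + w/f (F(f, w) = 1*(⅙) + w/f = ⅙ + w/f)
((Z - 1*(-17))*F(-3, -2))*31 = ((-9 - 1*(-17))*((-2 + (⅙)*(-3))/(-3)))*31 = ((-9 + 17)*(-(-2 - ½)/3))*31 = (8*(-⅓*(-5/2)))*31 = (8*(⅚))*31 = (20/3)*31 = 620/3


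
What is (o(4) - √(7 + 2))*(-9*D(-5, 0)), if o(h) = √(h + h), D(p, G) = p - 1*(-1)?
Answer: -108 + 72*√2 ≈ -6.1766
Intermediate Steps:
D(p, G) = 1 + p (D(p, G) = p + 1 = 1 + p)
o(h) = √2*√h (o(h) = √(2*h) = √2*√h)
(o(4) - √(7 + 2))*(-9*D(-5, 0)) = (√2*√4 - √(7 + 2))*(-9*(1 - 5)) = (√2*2 - √9)*(-9*(-4)) = (2*√2 - 1*3)*36 = (2*√2 - 3)*36 = (-3 + 2*√2)*36 = -108 + 72*√2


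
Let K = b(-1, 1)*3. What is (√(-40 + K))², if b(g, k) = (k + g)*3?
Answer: -40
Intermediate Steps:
b(g, k) = 3*g + 3*k (b(g, k) = (g + k)*3 = 3*g + 3*k)
K = 0 (K = (3*(-1) + 3*1)*3 = (-3 + 3)*3 = 0*3 = 0)
(√(-40 + K))² = (√(-40 + 0))² = (√(-40))² = (2*I*√10)² = -40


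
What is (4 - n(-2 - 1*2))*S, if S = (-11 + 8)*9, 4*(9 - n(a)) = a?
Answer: 162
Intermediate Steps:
n(a) = 9 - a/4
S = -27 (S = -3*9 = -27)
(4 - n(-2 - 1*2))*S = (4 - (9 - (-2 - 1*2)/4))*(-27) = (4 - (9 - (-2 - 2)/4))*(-27) = (4 - (9 - 1/4*(-4)))*(-27) = (4 - (9 + 1))*(-27) = (4 - 1*10)*(-27) = (4 - 10)*(-27) = -6*(-27) = 162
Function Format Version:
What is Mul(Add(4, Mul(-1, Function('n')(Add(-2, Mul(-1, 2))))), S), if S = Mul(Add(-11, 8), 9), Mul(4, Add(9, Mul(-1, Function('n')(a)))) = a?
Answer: 162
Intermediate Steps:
Function('n')(a) = Add(9, Mul(Rational(-1, 4), a))
S = -27 (S = Mul(-3, 9) = -27)
Mul(Add(4, Mul(-1, Function('n')(Add(-2, Mul(-1, 2))))), S) = Mul(Add(4, Mul(-1, Add(9, Mul(Rational(-1, 4), Add(-2, Mul(-1, 2)))))), -27) = Mul(Add(4, Mul(-1, Add(9, Mul(Rational(-1, 4), Add(-2, -2))))), -27) = Mul(Add(4, Mul(-1, Add(9, Mul(Rational(-1, 4), -4)))), -27) = Mul(Add(4, Mul(-1, Add(9, 1))), -27) = Mul(Add(4, Mul(-1, 10)), -27) = Mul(Add(4, -10), -27) = Mul(-6, -27) = 162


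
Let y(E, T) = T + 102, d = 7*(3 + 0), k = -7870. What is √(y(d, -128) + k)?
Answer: 2*I*√1974 ≈ 88.859*I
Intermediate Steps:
d = 21 (d = 7*3 = 21)
y(E, T) = 102 + T
√(y(d, -128) + k) = √((102 - 128) - 7870) = √(-26 - 7870) = √(-7896) = 2*I*√1974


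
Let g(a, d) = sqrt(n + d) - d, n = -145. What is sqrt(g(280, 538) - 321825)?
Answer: sqrt(-322363 + sqrt(393)) ≈ 567.75*I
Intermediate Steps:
g(a, d) = sqrt(-145 + d) - d
sqrt(g(280, 538) - 321825) = sqrt((sqrt(-145 + 538) - 1*538) - 321825) = sqrt((sqrt(393) - 538) - 321825) = sqrt((-538 + sqrt(393)) - 321825) = sqrt(-322363 + sqrt(393))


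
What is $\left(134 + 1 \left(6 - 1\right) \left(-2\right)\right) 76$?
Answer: $9424$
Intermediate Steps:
$\left(134 + 1 \left(6 - 1\right) \left(-2\right)\right) 76 = \left(134 + 1 \cdot 5 \left(-2\right)\right) 76 = \left(134 + 1 \left(-10\right)\right) 76 = \left(134 - 10\right) 76 = 124 \cdot 76 = 9424$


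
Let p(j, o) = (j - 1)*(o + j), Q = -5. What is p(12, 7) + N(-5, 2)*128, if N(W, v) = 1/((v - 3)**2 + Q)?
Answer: 177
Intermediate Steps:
N(W, v) = 1/(-5 + (-3 + v)**2) (N(W, v) = 1/((v - 3)**2 - 5) = 1/((-3 + v)**2 - 5) = 1/(-5 + (-3 + v)**2))
p(j, o) = (-1 + j)*(j + o)
p(12, 7) + N(-5, 2)*128 = (12**2 - 1*12 - 1*7 + 12*7) + 128/(-5 + (-3 + 2)**2) = (144 - 12 - 7 + 84) + 128/(-5 + (-1)**2) = 209 + 128/(-5 + 1) = 209 + 128/(-4) = 209 - 1/4*128 = 209 - 32 = 177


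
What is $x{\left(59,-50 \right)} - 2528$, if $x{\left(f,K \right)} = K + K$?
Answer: $-2628$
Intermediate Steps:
$x{\left(f,K \right)} = 2 K$
$x{\left(59,-50 \right)} - 2528 = 2 \left(-50\right) - 2528 = -100 - 2528 = -2628$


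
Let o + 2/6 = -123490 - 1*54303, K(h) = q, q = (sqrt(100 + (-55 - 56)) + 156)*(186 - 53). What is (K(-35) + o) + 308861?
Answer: 455447/3 + 133*I*sqrt(11) ≈ 1.5182e+5 + 441.11*I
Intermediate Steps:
q = 20748 + 133*I*sqrt(11) (q = (sqrt(100 - 111) + 156)*133 = (sqrt(-11) + 156)*133 = (I*sqrt(11) + 156)*133 = (156 + I*sqrt(11))*133 = 20748 + 133*I*sqrt(11) ≈ 20748.0 + 441.11*I)
K(h) = 20748 + 133*I*sqrt(11)
o = -533380/3 (o = -1/3 + (-123490 - 1*54303) = -1/3 + (-123490 - 54303) = -1/3 - 177793 = -533380/3 ≈ -1.7779e+5)
(K(-35) + o) + 308861 = ((20748 + 133*I*sqrt(11)) - 533380/3) + 308861 = (-471136/3 + 133*I*sqrt(11)) + 308861 = 455447/3 + 133*I*sqrt(11)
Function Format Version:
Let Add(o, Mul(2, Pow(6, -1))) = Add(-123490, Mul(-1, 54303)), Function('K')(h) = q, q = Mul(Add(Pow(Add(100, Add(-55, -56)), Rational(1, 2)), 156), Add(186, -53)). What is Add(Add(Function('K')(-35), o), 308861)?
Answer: Add(Rational(455447, 3), Mul(133, I, Pow(11, Rational(1, 2)))) ≈ Add(1.5182e+5, Mul(441.11, I))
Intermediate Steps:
q = Add(20748, Mul(133, I, Pow(11, Rational(1, 2)))) (q = Mul(Add(Pow(Add(100, -111), Rational(1, 2)), 156), 133) = Mul(Add(Pow(-11, Rational(1, 2)), 156), 133) = Mul(Add(Mul(I, Pow(11, Rational(1, 2))), 156), 133) = Mul(Add(156, Mul(I, Pow(11, Rational(1, 2)))), 133) = Add(20748, Mul(133, I, Pow(11, Rational(1, 2)))) ≈ Add(20748., Mul(441.11, I)))
Function('K')(h) = Add(20748, Mul(133, I, Pow(11, Rational(1, 2))))
o = Rational(-533380, 3) (o = Add(Rational(-1, 3), Add(-123490, Mul(-1, 54303))) = Add(Rational(-1, 3), Add(-123490, -54303)) = Add(Rational(-1, 3), -177793) = Rational(-533380, 3) ≈ -1.7779e+5)
Add(Add(Function('K')(-35), o), 308861) = Add(Add(Add(20748, Mul(133, I, Pow(11, Rational(1, 2)))), Rational(-533380, 3)), 308861) = Add(Add(Rational(-471136, 3), Mul(133, I, Pow(11, Rational(1, 2)))), 308861) = Add(Rational(455447, 3), Mul(133, I, Pow(11, Rational(1, 2))))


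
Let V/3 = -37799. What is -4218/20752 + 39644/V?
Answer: -650500417/1176607272 ≈ -0.55286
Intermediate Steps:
V = -113397 (V = 3*(-37799) = -113397)
-4218/20752 + 39644/V = -4218/20752 + 39644/(-113397) = -4218*1/20752 + 39644*(-1/113397) = -2109/10376 - 39644/113397 = -650500417/1176607272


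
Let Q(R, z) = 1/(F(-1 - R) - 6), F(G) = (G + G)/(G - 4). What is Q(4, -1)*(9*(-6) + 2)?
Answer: 117/11 ≈ 10.636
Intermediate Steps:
F(G) = 2*G/(-4 + G) (F(G) = (2*G)/(-4 + G) = 2*G/(-4 + G))
Q(R, z) = 1/(-6 + 2*(-1 - R)/(-5 - R)) (Q(R, z) = 1/(2*(-1 - R)/(-4 + (-1 - R)) - 6) = 1/(2*(-1 - R)/(-5 - R) - 6) = 1/(-6 + 2*(-1 - R)/(-5 - R)))
Q(4, -1)*(9*(-6) + 2) = ((5 + 4)/(4*(-7 - 1*4)))*(9*(-6) + 2) = ((1/4)*9/(-7 - 4))*(-54 + 2) = ((1/4)*9/(-11))*(-52) = ((1/4)*(-1/11)*9)*(-52) = -9/44*(-52) = 117/11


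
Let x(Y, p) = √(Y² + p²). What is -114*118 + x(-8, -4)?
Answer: -13452 + 4*√5 ≈ -13443.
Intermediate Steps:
-114*118 + x(-8, -4) = -114*118 + √((-8)² + (-4)²) = -13452 + √(64 + 16) = -13452 + √80 = -13452 + 4*√5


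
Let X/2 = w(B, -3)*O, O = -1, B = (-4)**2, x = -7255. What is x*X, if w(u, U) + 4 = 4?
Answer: 0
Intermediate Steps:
B = 16
w(u, U) = 0 (w(u, U) = -4 + 4 = 0)
X = 0 (X = 2*(0*(-1)) = 2*0 = 0)
x*X = -7255*0 = 0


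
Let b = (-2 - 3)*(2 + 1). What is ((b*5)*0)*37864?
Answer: 0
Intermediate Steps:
b = -15 (b = -5*3 = -15)
((b*5)*0)*37864 = (-15*5*0)*37864 = -75*0*37864 = 0*37864 = 0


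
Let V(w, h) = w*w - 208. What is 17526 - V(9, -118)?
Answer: 17653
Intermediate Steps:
V(w, h) = -208 + w² (V(w, h) = w² - 208 = -208 + w²)
17526 - V(9, -118) = 17526 - (-208 + 9²) = 17526 - (-208 + 81) = 17526 - 1*(-127) = 17526 + 127 = 17653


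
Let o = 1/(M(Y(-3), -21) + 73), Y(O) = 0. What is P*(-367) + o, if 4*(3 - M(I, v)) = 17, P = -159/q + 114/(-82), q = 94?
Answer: 30512389/26978 ≈ 1131.0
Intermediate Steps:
P = -11877/3854 (P = -159/94 + 114/(-82) = -159*1/94 + 114*(-1/82) = -159/94 - 57/41 = -11877/3854 ≈ -3.0817)
M(I, v) = -5/4 (M(I, v) = 3 - 1/4*17 = 3 - 17/4 = -5/4)
o = 4/287 (o = 1/(-5/4 + 73) = 1/(287/4) = 4/287 ≈ 0.013937)
P*(-367) + o = -11877/3854*(-367) + 4/287 = 4358859/3854 + 4/287 = 30512389/26978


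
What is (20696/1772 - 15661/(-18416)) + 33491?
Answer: 273331445615/8158288 ≈ 33504.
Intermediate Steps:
(20696/1772 - 15661/(-18416)) + 33491 = (20696*(1/1772) - 15661*(-1/18416)) + 33491 = (5174/443 + 15661/18416) + 33491 = 102222207/8158288 + 33491 = 273331445615/8158288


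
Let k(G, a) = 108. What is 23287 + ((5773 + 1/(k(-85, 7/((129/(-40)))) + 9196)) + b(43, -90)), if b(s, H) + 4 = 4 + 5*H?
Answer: 266187441/9304 ≈ 28610.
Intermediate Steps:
b(s, H) = 5*H (b(s, H) = -4 + (4 + 5*H) = 5*H)
23287 + ((5773 + 1/(k(-85, 7/((129/(-40)))) + 9196)) + b(43, -90)) = 23287 + ((5773 + 1/(108 + 9196)) + 5*(-90)) = 23287 + ((5773 + 1/9304) - 450) = 23287 + (53711993/9304 - 450) = 23287 + 49525193/9304 = 266187441/9304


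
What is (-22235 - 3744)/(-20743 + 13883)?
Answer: 25979/6860 ≈ 3.7870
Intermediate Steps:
(-22235 - 3744)/(-20743 + 13883) = -25979/(-6860) = -25979*(-1/6860) = 25979/6860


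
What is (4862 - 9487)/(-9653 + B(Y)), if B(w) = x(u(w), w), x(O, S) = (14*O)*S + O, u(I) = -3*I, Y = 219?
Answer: 4625/2024672 ≈ 0.0022843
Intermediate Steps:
x(O, S) = O + 14*O*S (x(O, S) = 14*O*S + O = O + 14*O*S)
B(w) = -3*w*(1 + 14*w) (B(w) = (-3*w)*(1 + 14*w) = -3*w*(1 + 14*w))
(4862 - 9487)/(-9653 + B(Y)) = (4862 - 9487)/(-9653 - 3*219*(1 + 14*219)) = -4625/(-9653 - 3*219*(1 + 3066)) = -4625/(-9653 - 3*219*3067) = -4625/(-9653 - 2015019) = -4625/(-2024672) = -4625*(-1/2024672) = 4625/2024672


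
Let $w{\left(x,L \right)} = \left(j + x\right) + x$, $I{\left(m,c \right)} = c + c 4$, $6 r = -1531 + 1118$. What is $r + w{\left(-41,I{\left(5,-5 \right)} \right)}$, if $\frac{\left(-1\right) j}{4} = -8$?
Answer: $- \frac{713}{6} \approx -118.83$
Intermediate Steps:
$r = - \frac{413}{6}$ ($r = \frac{-1531 + 1118}{6} = \frac{1}{6} \left(-413\right) = - \frac{413}{6} \approx -68.833$)
$I{\left(m,c \right)} = 5 c$ ($I{\left(m,c \right)} = c + 4 c = 5 c$)
$j = 32$ ($j = \left(-4\right) \left(-8\right) = 32$)
$w{\left(x,L \right)} = 32 + 2 x$ ($w{\left(x,L \right)} = \left(32 + x\right) + x = 32 + 2 x$)
$r + w{\left(-41,I{\left(5,-5 \right)} \right)} = - \frac{413}{6} + \left(32 + 2 \left(-41\right)\right) = - \frac{413}{6} + \left(32 - 82\right) = - \frac{413}{6} - 50 = - \frac{713}{6}$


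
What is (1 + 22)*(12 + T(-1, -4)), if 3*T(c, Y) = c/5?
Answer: 4117/15 ≈ 274.47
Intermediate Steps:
T(c, Y) = c/15 (T(c, Y) = (c/5)/3 = c/15)
(1 + 22)*(12 + T(-1, -4)) = (1 + 22)*(12 + (1/15)*(-1)) = 23*(12 - 1/15) = 23*(179/15) = 4117/15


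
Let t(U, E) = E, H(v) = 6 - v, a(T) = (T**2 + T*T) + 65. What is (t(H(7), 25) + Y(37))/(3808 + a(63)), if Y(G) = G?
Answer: 2/381 ≈ 0.0052493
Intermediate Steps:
a(T) = 65 + 2*T**2 (a(T) = (T**2 + T**2) + 65 = 2*T**2 + 65 = 65 + 2*T**2)
(t(H(7), 25) + Y(37))/(3808 + a(63)) = (25 + 37)/(3808 + (65 + 2*63**2)) = 62/(3808 + (65 + 2*3969)) = 62/(3808 + (65 + 7938)) = 62/(3808 + 8003) = 62/11811 = 62*(1/11811) = 2/381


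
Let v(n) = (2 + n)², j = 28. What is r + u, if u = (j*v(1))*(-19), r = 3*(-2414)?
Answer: -12030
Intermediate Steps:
r = -7242
u = -4788 (u = (28*(2 + 1)²)*(-19) = (28*3²)*(-19) = (28*9)*(-19) = 252*(-19) = -4788)
r + u = -7242 - 4788 = -12030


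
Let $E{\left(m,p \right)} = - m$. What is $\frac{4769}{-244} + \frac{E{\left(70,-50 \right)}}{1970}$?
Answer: $- \frac{941201}{48068} \approx -19.581$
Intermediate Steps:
$\frac{4769}{-244} + \frac{E{\left(70,-50 \right)}}{1970} = \frac{4769}{-244} + \frac{\left(-1\right) 70}{1970} = 4769 \left(- \frac{1}{244}\right) - \frac{7}{197} = - \frac{4769}{244} - \frac{7}{197} = - \frac{941201}{48068}$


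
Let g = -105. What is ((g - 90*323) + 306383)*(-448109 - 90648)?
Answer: -149347750456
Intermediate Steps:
((g - 90*323) + 306383)*(-448109 - 90648) = ((-105 - 90*323) + 306383)*(-448109 - 90648) = ((-105 - 29070) + 306383)*(-538757) = (-29175 + 306383)*(-538757) = 277208*(-538757) = -149347750456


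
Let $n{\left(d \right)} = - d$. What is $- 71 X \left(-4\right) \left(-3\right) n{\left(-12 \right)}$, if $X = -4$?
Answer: $40896$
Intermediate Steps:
$- 71 X \left(-4\right) \left(-3\right) n{\left(-12 \right)} = - 71 \left(-4\right) \left(-4\right) \left(-3\right) \left(\left(-1\right) \left(-12\right)\right) = - 71 \cdot 16 \left(-3\right) 12 = \left(-71\right) \left(-48\right) 12 = 3408 \cdot 12 = 40896$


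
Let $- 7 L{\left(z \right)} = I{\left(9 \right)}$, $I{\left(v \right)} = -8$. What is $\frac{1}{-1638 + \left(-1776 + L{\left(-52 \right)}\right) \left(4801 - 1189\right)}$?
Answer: $- \frac{1}{6412422} \approx -1.5595 \cdot 10^{-7}$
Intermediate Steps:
$L{\left(z \right)} = \frac{8}{7}$ ($L{\left(z \right)} = \left(- \frac{1}{7}\right) \left(-8\right) = \frac{8}{7}$)
$\frac{1}{-1638 + \left(-1776 + L{\left(-52 \right)}\right) \left(4801 - 1189\right)} = \frac{1}{-1638 + \left(-1776 + \frac{8}{7}\right) \left(4801 - 1189\right)} = \frac{1}{-1638 - 6410784} = \frac{1}{-6412422} = - \frac{1}{6412422}$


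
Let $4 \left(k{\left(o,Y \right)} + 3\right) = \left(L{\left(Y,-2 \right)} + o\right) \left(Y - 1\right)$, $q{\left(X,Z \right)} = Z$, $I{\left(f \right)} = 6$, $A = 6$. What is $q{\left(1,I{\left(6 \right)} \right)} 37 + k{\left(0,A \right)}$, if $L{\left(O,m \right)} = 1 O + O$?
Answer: $234$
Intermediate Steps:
$L{\left(O,m \right)} = 2 O$ ($L{\left(O,m \right)} = O + O = 2 O$)
$k{\left(o,Y \right)} = -3 + \frac{\left(-1 + Y\right) \left(o + 2 Y\right)}{4}$ ($k{\left(o,Y \right)} = -3 + \frac{\left(2 Y + o\right) \left(Y - 1\right)}{4} = -3 + \frac{\left(o + 2 Y\right) \left(-1 + Y\right)}{4} = -3 + \frac{\left(-1 + Y\right) \left(o + 2 Y\right)}{4}$)
$q{\left(1,I{\left(6 \right)} \right)} 37 + k{\left(0,A \right)} = 6 \cdot 37 - \left(6 + 0 - 18\right) = 222 + \left(-3 + \frac{1}{2} \cdot 36 - 3 + 0 + 0\right) = 222 + \left(-3 + 18 - 3 + 0 + 0\right) = 222 + 12 = 234$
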